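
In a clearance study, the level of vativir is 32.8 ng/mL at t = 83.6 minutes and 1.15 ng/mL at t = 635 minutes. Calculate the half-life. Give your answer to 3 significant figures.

114 minutes

Over Δt = 635 − 83.6 = 551.4 minutes, the level fell by a factor of 32.8/1.15 ≈ 28.522.
n = log₂(28.522) ≈ 4.834 half-lives, so t½ = 551.4/4.834 ≈ 114.07 minutes.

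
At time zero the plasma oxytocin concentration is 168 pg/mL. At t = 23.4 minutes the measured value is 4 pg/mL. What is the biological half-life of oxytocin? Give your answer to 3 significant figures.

4.34 minutes

A/A₀ = 4/168 ≈ 0.02381.
n = log₂(42) ≈ 5.3923 half-lives elapsed in 23.4 minutes.
t½ = 23.4/5.3923 ≈ 4.3395 minutes.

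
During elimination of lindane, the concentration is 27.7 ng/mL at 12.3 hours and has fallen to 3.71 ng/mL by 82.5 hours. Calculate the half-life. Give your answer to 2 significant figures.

24 hours

Over Δt = 82.5 − 12.3 = 70.2 hours, the level fell by a factor of 27.7/3.71 ≈ 7.4663.
n = log₂(7.4663) ≈ 2.9004 half-lives, so t½ = 70.2/2.9004 ≈ 24.204 hours.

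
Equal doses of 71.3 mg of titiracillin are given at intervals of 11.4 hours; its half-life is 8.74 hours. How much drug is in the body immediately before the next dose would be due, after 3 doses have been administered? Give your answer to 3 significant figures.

The 3 doses were given 34.2, 22.8, 11.4 hours ago.
Total = 71.3·(1/2)^(34.2/8.74) + 71.3·(1/2)^(22.8/8.74) + 71.3·(1/2)^(11.4/8.74)
      = 4.7331 + 11.689 + 28.87 ≈ 45.292 mg.

45.3 mg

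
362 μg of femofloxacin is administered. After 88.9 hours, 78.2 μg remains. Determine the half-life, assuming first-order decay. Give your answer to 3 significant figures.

A/A₀ = 78.2/362 ≈ 0.21602.
n = log₂(4.6292) ≈ 2.2107 half-lives elapsed in 88.9 hours.
t½ = 88.9/2.2107 ≈ 40.213 hours.

40.2 hours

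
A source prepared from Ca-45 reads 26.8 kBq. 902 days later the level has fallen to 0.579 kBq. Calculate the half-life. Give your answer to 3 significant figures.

A/A₀ = 0.579/26.8 ≈ 0.021604.
n = log₂(46.287) ≈ 5.5325 half-lives elapsed in 902 days.
t½ = 902/5.5325 ≈ 163.04 days.

163 days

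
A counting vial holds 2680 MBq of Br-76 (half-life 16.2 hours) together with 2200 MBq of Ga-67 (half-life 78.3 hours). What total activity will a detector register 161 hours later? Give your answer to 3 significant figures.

532 MBq

Br-76: 2680 × (1/2)^(161/16.2) = 2680 × (1/2)^9.9383 ≈ 2.7316 MBq.
Ga-67: 2200 × (1/2)^(161/78.3) = 2200 × (1/2)^2.0562 ≈ 528.99 MBq.
Total = 2.7316 + 528.99 ≈ 531.72 MBq.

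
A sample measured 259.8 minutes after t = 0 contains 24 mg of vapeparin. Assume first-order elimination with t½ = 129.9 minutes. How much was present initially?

Number of half-lives elapsed: n = 259.8/129.9 ≈ 2.
A₀ = A × 2^n = 24 × 2^2 = 24 × 4 ≈ 96 mg.

96 mg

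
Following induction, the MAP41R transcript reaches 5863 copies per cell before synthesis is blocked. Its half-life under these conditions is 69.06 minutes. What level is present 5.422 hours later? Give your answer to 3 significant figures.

224 copies per cell

Convert the elapsed time: 5.422 hours = 325.32 minutes.
Number of half-lives: n = 325.32/69.06 ≈ 4.7107.
Remaining = 5863 × (1/2)^4.7107 = 5863 × 0.038189 ≈ 223.9 copies per cell.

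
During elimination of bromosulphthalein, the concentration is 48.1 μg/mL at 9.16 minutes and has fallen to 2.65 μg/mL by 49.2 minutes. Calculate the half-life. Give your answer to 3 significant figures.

9.57 minutes

Over Δt = 49.2 − 9.16 = 40.04 minutes, the level fell by a factor of 48.1/2.65 ≈ 18.151.
n = log₂(18.151) ≈ 4.182 half-lives, so t½ = 40.04/4.182 ≈ 9.5744 minutes.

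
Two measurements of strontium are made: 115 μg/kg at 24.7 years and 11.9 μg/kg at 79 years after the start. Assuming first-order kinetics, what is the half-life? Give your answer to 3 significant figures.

Over Δt = 79 − 24.7 = 54.3 years, the level fell by a factor of 115/11.9 ≈ 9.6639.
n = log₂(9.6639) ≈ 3.2726 half-lives, so t½ = 54.3/3.2726 ≈ 16.592 years.

16.6 years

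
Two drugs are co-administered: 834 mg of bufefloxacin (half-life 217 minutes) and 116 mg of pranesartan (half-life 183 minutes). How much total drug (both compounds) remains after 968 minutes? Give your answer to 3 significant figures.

40.8 mg

bufefloxacin: 834 × (1/2)^(968/217) = 834 × (1/2)^4.4608 ≈ 37.872 mg.
pranesartan: 116 × (1/2)^(968/183) = 116 × (1/2)^5.2896 ≈ 2.9657 mg.
Total = 37.872 + 2.9657 ≈ 40.838 mg.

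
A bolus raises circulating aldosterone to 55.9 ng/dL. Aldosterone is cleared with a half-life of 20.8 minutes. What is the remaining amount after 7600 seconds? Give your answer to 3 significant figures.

0.821 ng/dL

Convert the elapsed time: 7600 seconds = 126.667 minutes.
Number of half-lives: n = 126.667/20.8 ≈ 6.0897.
Remaining = 55.9 × (1/2)^6.0897 = 55.9 × 0.014683 ≈ 0.82076 ng/dL.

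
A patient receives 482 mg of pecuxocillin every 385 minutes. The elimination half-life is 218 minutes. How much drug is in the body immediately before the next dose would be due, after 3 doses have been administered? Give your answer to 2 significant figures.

200 mg

The 3 doses were given 1155, 770, 385 minutes ago.
Total = 482·(1/2)^(1155/218) + 482·(1/2)^(770/218) + 482·(1/2)^(385/218)
      = 12.25 + 41.665 + 141.71 ≈ 195.63 mg.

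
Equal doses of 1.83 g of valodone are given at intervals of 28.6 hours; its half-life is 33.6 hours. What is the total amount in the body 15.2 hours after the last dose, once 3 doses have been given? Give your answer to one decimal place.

2.5 g

The 3 doses were given 72.4, 43.8, 15.2 hours ago.
Total = 1.83·(1/2)^(72.4/33.6) + 1.83·(1/2)^(43.8/33.6) + 1.83·(1/2)^(15.2/33.6)
      = 0.41096 + 0.74137 + 1.3374 ≈ 2.4898 g.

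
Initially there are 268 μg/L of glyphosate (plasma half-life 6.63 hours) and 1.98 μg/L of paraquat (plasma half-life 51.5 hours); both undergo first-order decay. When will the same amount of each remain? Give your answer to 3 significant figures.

Set 268·(1/2)^(t/6.63) = 1.98·(1/2)^(t/51.5).
Taking log₂: log₂(268/1.98) = t·(1/6.63 − 1/51.5).
log₂(135.35) = 7.0806; 1/6.63 − 1/51.5 = 0.13141.
t = 7.0806 / 0.13141 ≈ 53.881 hours.

53.9 hours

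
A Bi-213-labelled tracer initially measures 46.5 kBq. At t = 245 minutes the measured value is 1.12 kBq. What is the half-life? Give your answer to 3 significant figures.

45.6 minutes

A/A₀ = 1.12/46.5 ≈ 0.024086.
n = log₂(41.518) ≈ 5.3757 half-lives elapsed in 245 minutes.
t½ = 245/5.3757 ≈ 45.576 minutes.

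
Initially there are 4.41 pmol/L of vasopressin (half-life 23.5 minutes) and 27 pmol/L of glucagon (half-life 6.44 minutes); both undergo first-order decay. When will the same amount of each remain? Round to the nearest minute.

23 minutes

Set 4.41·(1/2)^(t/23.5) = 27·(1/2)^(t/6.44).
Taking log₂: log₂(4.41/27) = t·(1/23.5 − 1/6.44).
log₂(0.16333) = -2.6141; 1/23.5 − 1/6.44 = -0.11273.
t = -2.6141 / -0.11273 ≈ 23.19 minutes.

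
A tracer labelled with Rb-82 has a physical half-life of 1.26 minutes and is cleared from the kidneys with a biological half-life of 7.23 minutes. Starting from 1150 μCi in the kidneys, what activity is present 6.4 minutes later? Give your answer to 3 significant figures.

1/t_eff = 1/t_phys + 1/t_biol = 1/1.26 + 1/7.23 = 0.93196 per minute.
t_eff = 1.26 × 7.23 / (1.26 + 7.23) ≈ 1.073 minutes.
Remaining = 1150 × (1/2)^(6.4/1.073) = 1150 × (1/2)^5.9646 ≈ 18.416 μCi.

18.4 μCi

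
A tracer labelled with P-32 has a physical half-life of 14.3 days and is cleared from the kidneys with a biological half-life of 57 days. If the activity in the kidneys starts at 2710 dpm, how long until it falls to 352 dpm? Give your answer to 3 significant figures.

1/t_eff = 1/t_phys + 1/t_biol = 1/14.3 + 1/57 = 0.087474 per day.
t_eff = 14.3 × 57 / (14.3 + 57) ≈ 11.432 days.
n = log₂(2710/352) ≈ 2.9446; t = 2.9446 × 11.432 ≈ 33.663 days.

33.7 days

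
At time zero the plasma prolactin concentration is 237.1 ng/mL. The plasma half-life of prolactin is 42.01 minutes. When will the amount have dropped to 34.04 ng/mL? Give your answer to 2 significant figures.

120 minutes

Fraction remaining = 34.04/237.1 ≈ 0.14357.
n = log₂(237.1/34.04) = ln(6.9653)/ln 2 ≈ 2.8002 half-lives.
t = n × t½ = 2.8002 × 42.01 ≈ 117.64 minutes.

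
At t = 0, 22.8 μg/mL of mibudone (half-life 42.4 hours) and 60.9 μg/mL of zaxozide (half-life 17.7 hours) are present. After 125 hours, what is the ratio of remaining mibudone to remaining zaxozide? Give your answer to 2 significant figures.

6.5

mibudone: 22.8 × (1/2)^(125/42.4) = 22.8 × (1/2)^2.9481 ≈ 2.9544 μg/mL.
zaxozide: 60.9 × (1/2)^(125/17.7) = 60.9 × (1/2)^7.0621 ≈ 0.45572 μg/mL.
Ratio ≈ 2.9544 / 0.45572 ≈ 6.4828.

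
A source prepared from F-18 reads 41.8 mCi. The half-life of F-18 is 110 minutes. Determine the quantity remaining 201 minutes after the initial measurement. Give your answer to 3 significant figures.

Number of half-lives: n = 201/110 ≈ 1.8273.
Remaining = 41.8 × (1/2)^1.8273 = 41.8 × 0.2818 ≈ 11.779 mCi.

11.8 mCi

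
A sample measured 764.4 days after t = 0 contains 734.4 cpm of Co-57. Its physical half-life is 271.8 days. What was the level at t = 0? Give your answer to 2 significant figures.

Number of half-lives elapsed: n = 764.4/271.8 ≈ 2.8124.
A₀ = A × 2^n = 734.4 × 2^2.8124 = 734.4 × 7.0243 ≈ 5158.7 cpm.

5200 cpm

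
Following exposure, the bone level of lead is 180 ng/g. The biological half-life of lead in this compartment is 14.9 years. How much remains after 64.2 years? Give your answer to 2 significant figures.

9.1 ng/g

Number of half-lives: n = 64.2/14.9 ≈ 4.3087.
Remaining = 180 × (1/2)^4.3087 = 180 × 0.05046 ≈ 9.0827 ng/g.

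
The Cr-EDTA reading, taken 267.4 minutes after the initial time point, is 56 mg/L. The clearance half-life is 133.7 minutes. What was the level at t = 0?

224 mg/L

Number of half-lives elapsed: n = 267.4/133.7 ≈ 2.
A₀ = A × 2^n = 56 × 2^2 = 56 × 4 ≈ 224 mg/L.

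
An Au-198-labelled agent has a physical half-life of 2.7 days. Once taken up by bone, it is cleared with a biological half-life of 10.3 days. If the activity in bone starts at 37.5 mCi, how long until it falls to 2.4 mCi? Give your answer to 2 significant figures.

8.5 days

1/t_eff = 1/t_phys + 1/t_biol = 1/2.7 + 1/10.3 = 0.46746 per day.
t_eff = 2.7 × 10.3 / (2.7 + 10.3) ≈ 2.1392 days.
n = log₂(37.5/2.4) ≈ 3.9658; t = 3.9658 × 2.1392 ≈ 8.4837 days.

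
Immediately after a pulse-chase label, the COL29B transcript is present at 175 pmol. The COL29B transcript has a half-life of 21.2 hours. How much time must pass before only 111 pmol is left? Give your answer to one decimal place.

13.9 hours

Fraction remaining = 111/175 ≈ 0.63429.
n = log₂(175/111) = ln(1.5766)/ln 2 ≈ 0.6568 half-lives.
t = n × t½ = 0.6568 × 21.2 ≈ 13.924 hours.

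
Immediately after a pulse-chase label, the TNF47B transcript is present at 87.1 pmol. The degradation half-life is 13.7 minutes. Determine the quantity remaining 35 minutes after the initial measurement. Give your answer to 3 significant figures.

14.8 pmol

Number of half-lives: n = 35/13.7 ≈ 2.5547.
Remaining = 87.1 × (1/2)^2.5547 = 87.1 × 0.17019 ≈ 14.824 pmol.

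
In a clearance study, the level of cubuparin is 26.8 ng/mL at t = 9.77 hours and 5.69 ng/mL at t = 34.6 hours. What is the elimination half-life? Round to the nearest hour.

Over Δt = 34.6 − 9.77 = 24.83 hours, the level fell by a factor of 26.8/5.69 ≈ 4.71.
n = log₂(4.71) ≈ 2.2357 half-lives, so t½ = 24.83/2.2357 ≈ 11.106 hours.

11 hours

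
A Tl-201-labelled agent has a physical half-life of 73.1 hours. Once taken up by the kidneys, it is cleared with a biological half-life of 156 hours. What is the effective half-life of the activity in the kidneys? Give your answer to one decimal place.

1/t_eff = 1/t_phys + 1/t_biol = 1/73.1 + 1/156 = 0.02009 per hour.
t_eff = 73.1 × 156 / (73.1 + 156) ≈ 49.776 hours.

49.8 hours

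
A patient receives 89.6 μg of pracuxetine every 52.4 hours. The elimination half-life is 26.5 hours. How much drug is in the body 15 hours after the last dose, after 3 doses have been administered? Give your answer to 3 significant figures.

79.8 μg

The 3 doses were given 119.8, 67.4, 15 hours ago.
Total = 89.6·(1/2)^(119.8/26.5) + 89.6·(1/2)^(67.4/26.5) + 89.6·(1/2)^(15/26.5)
      = 3.9032 + 15.37 + 60.522 ≈ 79.795 μg.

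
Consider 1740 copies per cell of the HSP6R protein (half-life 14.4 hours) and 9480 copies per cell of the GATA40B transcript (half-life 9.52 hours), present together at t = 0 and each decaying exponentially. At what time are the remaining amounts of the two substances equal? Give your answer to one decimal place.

68.7 hours

Set 1740·(1/2)^(t/14.4) = 9480·(1/2)^(t/9.52).
Taking log₂: log₂(1740/9480) = t·(1/14.4 − 1/9.52).
log₂(0.18354) = -2.4458; 1/14.4 − 1/9.52 = -0.035598.
t = -2.4458 / -0.035598 ≈ 68.707 hours.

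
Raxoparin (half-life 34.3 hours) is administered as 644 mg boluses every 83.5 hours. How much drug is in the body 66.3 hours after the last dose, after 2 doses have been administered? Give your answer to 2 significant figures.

The 2 doses were given 149.8, 66.3 hours ago.
Total = 644·(1/2)^(149.8/34.3) + 644·(1/2)^(66.3/34.3)
      = 31.202 + 168.66 ≈ 199.86 mg.

200 mg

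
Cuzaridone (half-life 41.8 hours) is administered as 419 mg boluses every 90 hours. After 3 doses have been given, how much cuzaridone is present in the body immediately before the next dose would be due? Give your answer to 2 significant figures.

120 mg

The 3 doses were given 270, 180, 90 hours ago.
Total = 419·(1/2)^(270/41.8) + 419·(1/2)^(180/41.8) + 419·(1/2)^(90/41.8)
      = 4.7617 + 21.179 + 94.203 ≈ 120.14 mg.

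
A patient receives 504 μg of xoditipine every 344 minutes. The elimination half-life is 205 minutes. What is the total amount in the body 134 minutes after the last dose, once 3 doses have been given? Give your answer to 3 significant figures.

452 μg

The 3 doses were given 822, 478, 134 minutes ago.
Total = 504·(1/2)^(822/205) + 504·(1/2)^(478/205) + 504·(1/2)^(134/205)
      = 31.288 + 100.12 + 320.38 ≈ 451.78 μg.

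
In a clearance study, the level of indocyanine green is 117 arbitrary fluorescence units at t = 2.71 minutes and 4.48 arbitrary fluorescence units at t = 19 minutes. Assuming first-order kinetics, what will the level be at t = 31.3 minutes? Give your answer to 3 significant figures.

Over Δt = 19 − 2.71 = 16.29 minutes, the level fell by a factor of 117/4.48 ≈ 26.116.
n = log₂(26.116) ≈ 4.7069 half-lives, so t½ = 16.29/4.7069 ≈ 3.4609 minutes.
From t = 19 to t = 31.3: 4.48 × (1/2)^((31.3−19)/3.4609) ≈ 0.38144 arbitrary fluorescence units.

0.381 arbitrary fluorescence units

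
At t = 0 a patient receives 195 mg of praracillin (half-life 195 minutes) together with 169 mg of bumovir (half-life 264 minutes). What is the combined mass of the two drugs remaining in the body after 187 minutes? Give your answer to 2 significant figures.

praracillin: 195 × (1/2)^(187/195) = 195 × (1/2)^0.95897 ≈ 100.31 mg.
bumovir: 169 × (1/2)^(187/264) = 169 × (1/2)^0.70833 ≈ 103.43 mg.
Total = 100.31 + 103.43 ≈ 203.74 mg.

200 mg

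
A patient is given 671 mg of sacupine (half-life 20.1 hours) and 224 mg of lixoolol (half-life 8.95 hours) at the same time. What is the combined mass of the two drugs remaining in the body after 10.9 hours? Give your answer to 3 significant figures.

557 mg

sacupine: 671 × (1/2)^(10.9/20.1) = 671 × (1/2)^0.54229 ≈ 460.76 mg.
lixoolol: 224 × (1/2)^(10.9/8.95) = 224 × (1/2)^1.2179 ≈ 96.301 mg.
Total = 460.76 + 96.301 ≈ 557.06 mg.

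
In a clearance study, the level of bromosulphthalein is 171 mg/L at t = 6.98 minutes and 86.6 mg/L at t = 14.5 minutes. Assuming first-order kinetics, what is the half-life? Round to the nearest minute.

8 minutes

Over Δt = 14.5 − 6.98 = 7.52 minutes, the level fell by a factor of 171/86.6 ≈ 1.9746.
n = log₂(1.9746) ≈ 0.98156 half-lives, so t½ = 7.52/0.98156 ≈ 7.6613 minutes.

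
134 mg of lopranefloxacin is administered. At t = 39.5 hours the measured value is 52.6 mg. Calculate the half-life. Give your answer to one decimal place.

29.3 hours

A/A₀ = 52.6/134 ≈ 0.39254.
n = log₂(2.5475) ≈ 1.3491 half-lives elapsed in 39.5 hours.
t½ = 39.5/1.3491 ≈ 29.279 hours.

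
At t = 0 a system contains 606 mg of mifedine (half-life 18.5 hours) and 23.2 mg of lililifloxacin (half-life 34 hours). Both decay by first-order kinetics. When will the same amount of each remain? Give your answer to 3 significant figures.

Set 606·(1/2)^(t/18.5) = 23.2·(1/2)^(t/34).
Taking log₂: log₂(606/23.2) = t·(1/18.5 − 1/34).
log₂(26.121) = 4.7071; 1/18.5 − 1/34 = 0.024642.
t = 4.7071 / 0.024642 ≈ 191.02 hours.

191 hours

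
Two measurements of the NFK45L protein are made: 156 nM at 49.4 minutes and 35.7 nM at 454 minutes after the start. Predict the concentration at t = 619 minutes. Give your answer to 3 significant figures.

19.6 nM

Over Δt = 454 − 49.4 = 404.6 minutes, the level fell by a factor of 156/35.7 ≈ 4.3697.
n = log₂(4.3697) ≈ 2.1276 half-lives, so t½ = 404.6/2.1276 ≈ 190.17 minutes.
From t = 454 to t = 619: 35.7 × (1/2)^((619−454)/190.17) ≈ 19.565 nM.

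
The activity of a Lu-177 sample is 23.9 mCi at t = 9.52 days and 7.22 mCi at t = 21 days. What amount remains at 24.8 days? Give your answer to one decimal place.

4.9 mCi

Over Δt = 21 − 9.52 = 11.48 days, the level fell by a factor of 23.9/7.22 ≈ 3.3102.
n = log₂(3.3102) ≈ 1.7269 half-lives, so t½ = 11.48/1.7269 ≈ 6.6476 days.
From t = 21 to t = 24.8: 7.22 × (1/2)^((24.8−21)/6.6476) ≈ 4.858 mCi.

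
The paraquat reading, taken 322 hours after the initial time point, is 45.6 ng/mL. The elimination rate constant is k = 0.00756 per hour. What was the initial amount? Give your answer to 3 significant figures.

520 ng/mL

t½ = ln 2 / k = 0.69315 / 0.00756 ≈ 91.686 hours.
Number of half-lives elapsed: n = 322/91.686 ≈ 3.512.
A₀ = A × 2^n = 45.6 × 2^3.512 = 45.6 × 11.408 ≈ 520.21 ng/mL.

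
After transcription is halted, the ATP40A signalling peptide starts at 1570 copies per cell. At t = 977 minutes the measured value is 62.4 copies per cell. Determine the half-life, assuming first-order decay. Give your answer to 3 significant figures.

210 minutes

A/A₀ = 62.4/1570 ≈ 0.039745.
n = log₂(25.16) ≈ 4.6531 half-lives elapsed in 977 minutes.
t½ = 977/4.6531 ≈ 209.97 minutes.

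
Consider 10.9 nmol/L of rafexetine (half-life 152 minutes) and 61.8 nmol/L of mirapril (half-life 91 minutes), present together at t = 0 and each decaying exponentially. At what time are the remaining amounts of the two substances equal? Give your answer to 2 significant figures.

570 minutes

Set 10.9·(1/2)^(t/152) = 61.8·(1/2)^(t/91).
Taking log₂: log₂(10.9/61.8) = t·(1/152 − 1/91).
log₂(0.17638) = -2.5033; 1/152 − 1/91 = -0.0044101.
t = -2.5033 / -0.0044101 ≈ 567.63 minutes.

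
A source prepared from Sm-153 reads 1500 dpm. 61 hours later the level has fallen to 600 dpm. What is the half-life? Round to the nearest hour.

46 hours

A/A₀ = 600/1500 ≈ 0.4.
n = log₂(2.5) ≈ 1.3219 half-lives elapsed in 61 hours.
t½ = 61/1.3219 ≈ 46.145 hours.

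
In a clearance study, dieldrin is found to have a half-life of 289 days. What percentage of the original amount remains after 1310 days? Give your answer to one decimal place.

4.3%

n = 1310/289 ≈ 4.5329 half-lives.
Fraction remaining = (1/2)^4.5329 ≈ 0.043199, i.e. 4.3199%.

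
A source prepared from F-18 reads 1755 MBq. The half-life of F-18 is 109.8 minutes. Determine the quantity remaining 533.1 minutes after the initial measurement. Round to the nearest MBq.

Number of half-lives: n = 533.1/109.8 ≈ 4.8552.
Remaining = 1755 × (1/2)^4.8552 = 1755 × 0.03455 ≈ 60.634 MBq.

61 MBq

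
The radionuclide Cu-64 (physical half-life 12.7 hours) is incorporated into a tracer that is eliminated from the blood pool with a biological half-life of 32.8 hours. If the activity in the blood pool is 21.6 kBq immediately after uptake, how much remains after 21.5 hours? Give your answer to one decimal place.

1/t_eff = 1/t_phys + 1/t_biol = 1/12.7 + 1/32.8 = 0.10923 per hour.
t_eff = 12.7 × 32.8 / (12.7 + 32.8) ≈ 9.1552 hours.
Remaining = 21.6 × (1/2)^(21.5/9.1552) = 21.6 × (1/2)^2.3484 ≈ 4.2415 kBq.

4.2 kBq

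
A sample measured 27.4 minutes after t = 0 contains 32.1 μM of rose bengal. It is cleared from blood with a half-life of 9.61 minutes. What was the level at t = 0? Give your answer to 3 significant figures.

232 μM

Number of half-lives elapsed: n = 27.4/9.61 ≈ 2.8512.
A₀ = A × 2^n = 32.1 × 2^2.8512 = 32.1 × 7.216 ≈ 231.63 μM.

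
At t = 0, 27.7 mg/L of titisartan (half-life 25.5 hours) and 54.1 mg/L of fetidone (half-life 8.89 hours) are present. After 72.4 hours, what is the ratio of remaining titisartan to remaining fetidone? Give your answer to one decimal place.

20.2

titisartan: 27.7 × (1/2)^(72.4/25.5) = 27.7 × (1/2)^2.8392 ≈ 3.8707 mg/L.
fetidone: 54.1 × (1/2)^(72.4/8.89) = 54.1 × (1/2)^8.144 ≈ 0.19126 mg/L.
Ratio ≈ 3.8707 / 0.19126 ≈ 20.238.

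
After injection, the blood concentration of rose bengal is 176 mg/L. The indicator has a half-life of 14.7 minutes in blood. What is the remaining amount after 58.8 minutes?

Elapsed time is 4 half-lives (58.8/14.7).
Each half-life halves the amount: 176 × (1/2)^4 = 176/16 = 11 mg/L.

11 mg/L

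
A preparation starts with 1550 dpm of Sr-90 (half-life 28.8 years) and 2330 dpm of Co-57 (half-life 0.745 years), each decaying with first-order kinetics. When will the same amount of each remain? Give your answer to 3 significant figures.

0.450 years

Set 1550·(1/2)^(t/28.8) = 2330·(1/2)^(t/0.745).
Taking log₂: log₂(1550/2330) = t·(1/28.8 − 1/0.745).
log₂(0.66524) = -0.58806; 1/28.8 − 1/0.745 = -1.3076.
t = -0.58806 / -1.3076 ≈ 0.44974 years.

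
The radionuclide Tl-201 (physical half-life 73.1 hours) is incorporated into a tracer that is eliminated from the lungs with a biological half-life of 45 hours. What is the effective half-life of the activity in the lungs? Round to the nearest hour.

28 hours

1/t_eff = 1/t_phys + 1/t_biol = 1/73.1 + 1/45 = 0.035902 per hour.
t_eff = 73.1 × 45 / (73.1 + 45) ≈ 27.854 hours.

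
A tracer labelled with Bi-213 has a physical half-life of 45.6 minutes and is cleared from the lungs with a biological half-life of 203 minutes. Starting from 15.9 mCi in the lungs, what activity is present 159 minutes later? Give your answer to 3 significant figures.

1/t_eff = 1/t_phys + 1/t_biol = 1/45.6 + 1/203 = 0.026856 per minute.
t_eff = 45.6 × 203 / (45.6 + 203) ≈ 37.236 minutes.
Remaining = 15.9 × (1/2)^(159/37.236) = 15.9 × (1/2)^4.2701 ≈ 0.82408 mCi.

0.824 mCi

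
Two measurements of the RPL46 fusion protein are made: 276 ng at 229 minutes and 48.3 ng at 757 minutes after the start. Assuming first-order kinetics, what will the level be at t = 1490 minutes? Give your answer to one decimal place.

4.3 ng

Over Δt = 757 − 229 = 528 minutes, the level fell by a factor of 276/48.3 ≈ 5.7143.
n = log₂(5.7143) ≈ 2.5146 half-lives, so t½ = 528/2.5146 ≈ 209.98 minutes.
From t = 757 to t = 1490: 48.3 × (1/2)^((1490−757)/209.98) ≈ 4.2962 ng.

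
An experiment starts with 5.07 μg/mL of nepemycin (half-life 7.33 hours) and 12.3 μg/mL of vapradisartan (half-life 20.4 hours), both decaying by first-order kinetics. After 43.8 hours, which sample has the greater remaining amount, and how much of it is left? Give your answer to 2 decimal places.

nepemycin: 5.07 × (1/2)^5.9754 ≈ 0.080579 μg/mL.
vapradisartan: 12.3 × (1/2)^2.1471 ≈ 2.777 μg/mL.
Vapradisartan has more remaining, at ≈ 2.777 μg/mL.

vapradisartan, 2.78 μg/mL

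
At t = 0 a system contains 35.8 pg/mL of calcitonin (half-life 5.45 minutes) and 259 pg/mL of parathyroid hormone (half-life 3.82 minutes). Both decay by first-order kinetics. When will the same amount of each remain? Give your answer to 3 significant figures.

36.5 minutes

Set 35.8·(1/2)^(t/5.45) = 259·(1/2)^(t/3.82).
Taking log₂: log₂(35.8/259) = t·(1/5.45 − 1/3.82).
log₂(0.13822) = -2.8549; 1/5.45 − 1/3.82 = -0.078294.
t = -2.8549 / -0.078294 ≈ 36.464 minutes.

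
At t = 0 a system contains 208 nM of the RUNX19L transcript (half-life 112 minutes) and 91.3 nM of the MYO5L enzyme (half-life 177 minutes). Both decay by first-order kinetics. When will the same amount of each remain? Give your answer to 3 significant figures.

Set 208·(1/2)^(t/112) = 91.3·(1/2)^(t/177).
Taking log₂: log₂(208/91.3) = t·(1/112 − 1/177).
log₂(2.2782) = 1.1879; 1/112 − 1/177 = 0.0032789.
t = 1.1879 / 0.0032789 ≈ 362.29 minutes.

362 minutes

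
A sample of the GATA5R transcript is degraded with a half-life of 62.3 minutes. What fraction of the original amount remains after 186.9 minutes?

0.125

n = 186.9/62.3 ≈ 3 half-lives.
Fraction remaining = (1/2)^3 ≈ 0.125.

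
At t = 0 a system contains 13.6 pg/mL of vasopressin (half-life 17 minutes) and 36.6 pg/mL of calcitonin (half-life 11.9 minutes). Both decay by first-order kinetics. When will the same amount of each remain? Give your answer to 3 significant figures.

Set 13.6·(1/2)^(t/17) = 36.6·(1/2)^(t/11.9).
Taking log₂: log₂(13.6/36.6) = t·(1/17 − 1/11.9).
log₂(0.37158) = -1.4282; 1/17 − 1/11.9 = -0.02521.
t = -1.4282 / -0.02521 ≈ 56.653 minutes.

56.7 minutes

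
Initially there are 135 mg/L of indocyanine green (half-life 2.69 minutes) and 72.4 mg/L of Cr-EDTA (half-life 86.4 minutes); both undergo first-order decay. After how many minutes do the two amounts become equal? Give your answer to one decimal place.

Set 135·(1/2)^(t/2.69) = 72.4·(1/2)^(t/86.4).
Taking log₂: log₂(135/72.4) = t·(1/2.69 − 1/86.4).
log₂(1.8646) = 0.8989; 1/2.69 − 1/86.4 = 0.36017.
t = 0.8989 / 0.36017 ≈ 2.4957 minutes.

2.5 minutes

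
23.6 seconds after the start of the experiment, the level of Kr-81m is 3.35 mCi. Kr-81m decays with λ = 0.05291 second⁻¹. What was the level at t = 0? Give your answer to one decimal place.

t½ = ln 2 / λ = 0.69315 / 0.05291 ≈ 13.1 seconds.
Number of half-lives elapsed: n = 23.6/13.1 ≈ 1.8015.
A₀ = A × 2^n = 3.35 × 2^1.8015 = 3.35 × 3.4857 ≈ 11.677 mCi.

11.7 mCi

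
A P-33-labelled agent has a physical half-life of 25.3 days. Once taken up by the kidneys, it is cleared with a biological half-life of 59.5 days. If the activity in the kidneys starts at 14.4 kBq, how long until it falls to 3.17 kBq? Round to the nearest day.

39 days

1/t_eff = 1/t_phys + 1/t_biol = 1/25.3 + 1/59.5 = 0.056332 per day.
t_eff = 25.3 × 59.5 / (25.3 + 59.5) ≈ 17.752 days.
n = log₂(14.4/3.17) ≈ 2.1835; t = 2.1835 × 17.752 ≈ 38.761 days.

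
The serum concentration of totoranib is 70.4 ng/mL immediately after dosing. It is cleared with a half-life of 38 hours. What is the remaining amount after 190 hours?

2.2 ng/mL

Elapsed time is 5 half-lives (190/38).
Each half-life halves the amount: 70.4 × (1/2)^5 = 70.4/32 = 2.2 ng/mL.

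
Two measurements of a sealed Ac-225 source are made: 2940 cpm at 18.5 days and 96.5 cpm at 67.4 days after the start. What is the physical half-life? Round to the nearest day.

Over Δt = 67.4 − 18.5 = 48.9 days, the level fell by a factor of 2940/96.5 ≈ 30.466.
n = log₂(30.466) ≈ 4.9291 half-lives, so t½ = 48.9/4.9291 ≈ 9.9206 days.

10 days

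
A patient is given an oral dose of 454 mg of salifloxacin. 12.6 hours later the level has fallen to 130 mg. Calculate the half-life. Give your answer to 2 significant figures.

A/A₀ = 130/454 ≈ 0.28634.
n = log₂(3.4923) ≈ 1.8042 half-lives elapsed in 12.6 hours.
t½ = 12.6/1.8042 ≈ 6.9838 hours.

7.0 hours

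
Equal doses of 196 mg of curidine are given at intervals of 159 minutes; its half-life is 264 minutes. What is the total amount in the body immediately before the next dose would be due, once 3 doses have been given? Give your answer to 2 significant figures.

270 mg

The 3 doses were given 477, 318, 159 minutes ago.
Total = 196·(1/2)^(477/264) + 196·(1/2)^(318/264) + 196·(1/2)^(159/264)
      = 56.021 + 85.046 + 129.11 ≈ 270.17 mg.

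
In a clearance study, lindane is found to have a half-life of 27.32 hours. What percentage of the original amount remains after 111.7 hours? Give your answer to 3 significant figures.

5.88%

n = 111.7/27.32 ≈ 4.0886 half-lives.
Fraction remaining = (1/2)^4.0886 ≈ 0.058778, i.e. 5.8778%.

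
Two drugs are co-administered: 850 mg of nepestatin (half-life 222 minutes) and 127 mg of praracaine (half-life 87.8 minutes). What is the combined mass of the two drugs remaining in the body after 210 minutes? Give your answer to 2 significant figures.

470 mg

nepestatin: 850 × (1/2)^(210/222) = 850 × (1/2)^0.94595 ≈ 441.23 mg.
praracaine: 127 × (1/2)^(210/87.8) = 127 × (1/2)^2.3918 ≈ 24.199 mg.
Total = 441.23 + 24.199 ≈ 465.42 mg.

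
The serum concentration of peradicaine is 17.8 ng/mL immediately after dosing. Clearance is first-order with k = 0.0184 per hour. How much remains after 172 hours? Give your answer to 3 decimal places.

0.752 ng/mL

t½ = ln 2 / k = 0.69315 / 0.0184 ≈ 37.671 hours.
Number of half-lives: n = 172/37.671 ≈ 4.5658.
Remaining = 17.8 × (1/2)^4.5658 = 17.8 × 0.042223 ≈ 0.75156 ng/mL.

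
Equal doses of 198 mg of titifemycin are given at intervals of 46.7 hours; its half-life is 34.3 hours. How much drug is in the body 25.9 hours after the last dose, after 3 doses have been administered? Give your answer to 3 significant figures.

The 3 doses were given 119.3, 72.6, 25.9 hours ago.
Total = 198·(1/2)^(119.3/34.3) + 198·(1/2)^(72.6/34.3) + 198·(1/2)^(25.9/34.3)
      = 17.768 + 45.656 + 117.32 ≈ 180.74 mg.

181 mg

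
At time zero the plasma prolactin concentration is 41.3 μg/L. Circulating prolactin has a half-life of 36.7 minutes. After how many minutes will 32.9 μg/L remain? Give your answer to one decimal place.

Fraction remaining = 32.9/41.3 ≈ 0.79661.
n = log₂(41.3/32.9) = ln(1.2553)/ln 2 ≈ 0.32805 half-lives.
t = n × t½ = 0.32805 × 36.7 ≈ 12.04 minutes.

12.0 minutes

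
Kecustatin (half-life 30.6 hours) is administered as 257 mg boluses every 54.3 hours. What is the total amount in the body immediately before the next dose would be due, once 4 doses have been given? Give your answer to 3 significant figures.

The 4 doses were given 217.2, 162.9, 108.6, 54.3 hours ago.
Total = 257·(1/2)^(217.2/30.6) + 257·(1/2)^(162.9/30.6) + 257·(1/2)^(108.6/30.6) + 257·(1/2)^(54.3/30.6)
      = 1.8759 + 6.4179 + 21.957 + 75.119 ≈ 105.37 mg.

105 mg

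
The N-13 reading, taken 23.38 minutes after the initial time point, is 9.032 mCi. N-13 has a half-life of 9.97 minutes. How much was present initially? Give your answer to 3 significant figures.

Number of half-lives elapsed: n = 23.38/9.97 ≈ 2.345.
A₀ = A × 2^n = 9.032 × 2^2.345 = 9.032 × 5.0807 ≈ 45.889 mCi.

45.9 mCi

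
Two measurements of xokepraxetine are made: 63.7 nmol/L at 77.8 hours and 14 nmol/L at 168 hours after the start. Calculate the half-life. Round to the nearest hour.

41 hours

Over Δt = 168 − 77.8 = 90.2 hours, the level fell by a factor of 63.7/14 ≈ 4.55.
n = log₂(4.55) ≈ 2.1859 half-lives, so t½ = 90.2/2.1859 ≈ 41.265 hours.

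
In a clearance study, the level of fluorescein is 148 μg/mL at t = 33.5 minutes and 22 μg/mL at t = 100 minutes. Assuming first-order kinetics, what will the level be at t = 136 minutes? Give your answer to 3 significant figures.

Over Δt = 100 − 33.5 = 66.5 minutes, the level fell by a factor of 148/22 ≈ 6.7273.
n = log₂(6.7273) ≈ 2.75 half-lives, so t½ = 66.5/2.75 ≈ 24.182 minutes.
From t = 100 to t = 136: 22 × (1/2)^((136−100)/24.182) ≈ 7.8392 μg/mL.

7.84 μg/mL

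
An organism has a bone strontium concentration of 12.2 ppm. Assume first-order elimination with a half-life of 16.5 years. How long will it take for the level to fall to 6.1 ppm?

16.5 years

6.1/12.2 = 1/2, so 1 half-life has elapsed.
t = 1 × 16.5 = 16.5 years.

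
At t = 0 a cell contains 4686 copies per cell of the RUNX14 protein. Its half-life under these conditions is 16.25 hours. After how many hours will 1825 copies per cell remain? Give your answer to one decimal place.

22.1 hours

Fraction remaining = 1825/4686 ≈ 0.38946.
n = log₂(4686/1825) = ln(2.5677)/ln 2 ≈ 1.3605 half-lives.
t = n × t½ = 1.3605 × 16.25 ≈ 22.107 hours.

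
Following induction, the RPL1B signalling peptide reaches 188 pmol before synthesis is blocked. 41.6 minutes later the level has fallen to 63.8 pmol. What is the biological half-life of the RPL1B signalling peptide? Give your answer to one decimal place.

A/A₀ = 63.8/188 ≈ 0.33936.
n = log₂(2.9467) ≈ 1.5591 half-lives elapsed in 41.6 minutes.
t½ = 41.6/1.5591 ≈ 26.682 minutes.

26.7 minutes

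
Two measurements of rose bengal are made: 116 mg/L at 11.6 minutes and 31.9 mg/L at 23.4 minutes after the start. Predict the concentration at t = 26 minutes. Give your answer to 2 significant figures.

Over Δt = 23.4 − 11.6 = 11.8 minutes, the level fell by a factor of 116/31.9 ≈ 3.6364.
n = log₂(3.6364) ≈ 1.8625 half-lives, so t½ = 11.8/1.8625 ≈ 6.3356 minutes.
From t = 23.4 to t = 26: 31.9 × (1/2)^((26−23.4)/6.3356) ≈ 24.002 mg/L.

24 mg/L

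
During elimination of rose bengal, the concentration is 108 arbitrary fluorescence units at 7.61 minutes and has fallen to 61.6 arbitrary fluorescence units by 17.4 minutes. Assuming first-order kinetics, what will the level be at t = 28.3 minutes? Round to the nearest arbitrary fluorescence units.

33 arbitrary fluorescence units

Over Δt = 17.4 − 7.61 = 9.79 minutes, the level fell by a factor of 108/61.6 ≈ 1.7532.
n = log₂(1.7532) ≈ 0.81003 half-lives, so t½ = 9.79/0.81003 ≈ 12.086 minutes.
From t = 17.4 to t = 28.3: 61.6 × (1/2)^((28.3−17.4)/12.086) ≈ 32.968 arbitrary fluorescence units.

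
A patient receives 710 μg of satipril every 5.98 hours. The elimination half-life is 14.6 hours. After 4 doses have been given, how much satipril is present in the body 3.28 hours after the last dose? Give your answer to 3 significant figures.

1670 μg

The 4 doses were given 21.22, 15.24, 9.26, 3.28 hours ago.
Total = 710·(1/2)^(21.22/14.6) + 710·(1/2)^(15.24/14.6) + 710·(1/2)^(9.26/14.6) + 710·(1/2)^(3.28/14.6)
      = 259.26 + 344.38 + 457.44 + 607.62 ≈ 1668.7 μg.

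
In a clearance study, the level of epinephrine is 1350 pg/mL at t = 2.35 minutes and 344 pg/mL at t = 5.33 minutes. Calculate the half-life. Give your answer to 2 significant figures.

Over Δt = 5.33 − 2.35 = 2.98 minutes, the level fell by a factor of 1350/344 ≈ 3.9244.
n = log₂(3.9244) ≈ 1.9725 half-lives, so t½ = 2.98/1.9725 ≈ 1.5108 minutes.

1.5 minutes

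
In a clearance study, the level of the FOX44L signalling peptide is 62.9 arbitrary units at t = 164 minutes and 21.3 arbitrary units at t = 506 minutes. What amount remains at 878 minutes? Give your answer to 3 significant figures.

6.56 arbitrary units

Over Δt = 506 − 164 = 342 minutes, the level fell by a factor of 62.9/21.3 ≈ 2.9531.
n = log₂(2.9531) ≈ 1.5622 half-lives, so t½ = 342/1.5622 ≈ 218.92 minutes.
From t = 506 to t = 878: 21.3 × (1/2)^((878−506)/218.92) ≈ 6.5593 arbitrary units.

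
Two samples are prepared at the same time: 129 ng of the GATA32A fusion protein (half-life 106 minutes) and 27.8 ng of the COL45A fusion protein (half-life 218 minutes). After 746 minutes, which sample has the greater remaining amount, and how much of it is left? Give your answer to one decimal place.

COL45A fusion protein, 2.6 ng

GATA32A fusion protein: 129 × (1/2)^7.0377 ≈ 0.98179 ng.
COL45A fusion protein: 27.8 × (1/2)^3.422 ≈ 2.5937 ng.
COL45A fusion protein has more remaining, at ≈ 2.5937 ng.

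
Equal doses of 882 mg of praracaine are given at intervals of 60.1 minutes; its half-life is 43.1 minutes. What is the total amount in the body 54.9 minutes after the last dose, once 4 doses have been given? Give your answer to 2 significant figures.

580 mg

The 4 doses were given 235.2, 175.1, 115, 54.9 minutes ago.
Total = 882·(1/2)^(235.2/43.1) + 882·(1/2)^(175.1/43.1) + 882·(1/2)^(115/43.1) + 882·(1/2)^(54.9/43.1)
      = 20.078 + 52.783 + 138.76 + 364.77 ≈ 576.39 mg.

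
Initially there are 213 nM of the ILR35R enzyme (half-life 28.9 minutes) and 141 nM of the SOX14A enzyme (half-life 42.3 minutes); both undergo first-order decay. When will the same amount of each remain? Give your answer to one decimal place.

54.3 minutes

Set 213·(1/2)^(t/28.9) = 141·(1/2)^(t/42.3).
Taking log₂: log₂(213/141) = t·(1/28.9 − 1/42.3).
log₂(1.5106) = 0.59516; 1/28.9 − 1/42.3 = 0.010961.
t = 0.59516 / 0.010961 ≈ 54.296 minutes.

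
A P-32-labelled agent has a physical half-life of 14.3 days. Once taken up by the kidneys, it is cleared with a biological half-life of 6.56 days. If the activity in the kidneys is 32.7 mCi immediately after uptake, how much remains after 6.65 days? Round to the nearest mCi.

12 mCi

1/t_eff = 1/t_phys + 1/t_biol = 1/14.3 + 1/6.56 = 0.22237 per day.
t_eff = 14.3 × 6.56 / (14.3 + 6.56) ≈ 4.497 days.
Remaining = 32.7 × (1/2)^(6.65/4.497) = 32.7 × (1/2)^1.4788 ≈ 11.733 mCi.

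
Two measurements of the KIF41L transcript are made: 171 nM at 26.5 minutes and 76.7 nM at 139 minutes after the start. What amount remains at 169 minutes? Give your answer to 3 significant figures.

61.9 nM

Over Δt = 139 − 26.5 = 112.5 minutes, the level fell by a factor of 171/76.7 ≈ 2.2295.
n = log₂(2.2295) ≈ 1.1567 half-lives, so t½ = 112.5/1.1567 ≈ 97.26 minutes.
From t = 139 to t = 169: 76.7 × (1/2)^((169−139)/97.26) ≈ 61.936 nM.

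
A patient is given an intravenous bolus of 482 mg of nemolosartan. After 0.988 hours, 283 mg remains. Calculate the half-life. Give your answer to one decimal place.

1.3 hours

A/A₀ = 283/482 ≈ 0.58714.
n = log₂(1.7032) ≈ 0.76823 half-lives elapsed in 0.988 hours.
t½ = 0.988/0.76823 ≈ 1.2861 hours.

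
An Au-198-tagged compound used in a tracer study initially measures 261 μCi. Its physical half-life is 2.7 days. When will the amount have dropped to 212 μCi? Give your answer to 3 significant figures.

0.810 days

Fraction remaining = 212/261 ≈ 0.81226.
n = log₂(261/212) = ln(1.2311)/ln 2 ≈ 0.29999 half-lives.
t = n × t½ = 0.29999 × 2.7 ≈ 0.80996 days.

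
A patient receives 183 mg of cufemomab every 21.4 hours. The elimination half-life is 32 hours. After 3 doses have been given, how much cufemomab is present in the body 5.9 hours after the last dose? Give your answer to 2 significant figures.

330 mg

The 3 doses were given 48.7, 27.3, 5.9 hours ago.
Total = 183·(1/2)^(48.7/32) + 183·(1/2)^(27.3/32) + 183·(1/2)^(5.9/32)
      = 63.727 + 101.31 + 161.05 ≈ 326.08 mg.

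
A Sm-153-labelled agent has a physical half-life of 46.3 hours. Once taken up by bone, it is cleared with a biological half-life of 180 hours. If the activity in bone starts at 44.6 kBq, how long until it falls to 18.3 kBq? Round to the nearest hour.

1/t_eff = 1/t_phys + 1/t_biol = 1/46.3 + 1/180 = 0.027154 per hour.
t_eff = 46.3 × 180 / (46.3 + 180) ≈ 36.827 hours.
n = log₂(44.6/18.3) ≈ 1.2852; t = 1.2852 × 36.827 ≈ 47.33 hours.

47 hours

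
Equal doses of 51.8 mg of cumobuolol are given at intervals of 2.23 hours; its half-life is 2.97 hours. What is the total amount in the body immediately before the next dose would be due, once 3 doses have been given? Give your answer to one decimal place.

59.9 mg

The 3 doses were given 6.69, 4.46, 2.23 hours ago.
Total = 51.8·(1/2)^(6.69/2.97) + 51.8·(1/2)^(4.46/2.97) + 51.8·(1/2)^(2.23/2.97)
      = 10.871 + 18.293 + 30.782 ≈ 59.946 mg.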